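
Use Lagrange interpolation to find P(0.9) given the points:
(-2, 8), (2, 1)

Lagrange interpolation formula:
P(x) = Σ yᵢ × Lᵢ(x)
where Lᵢ(x) = Π_{j≠i} (x - xⱼ)/(xᵢ - xⱼ)

L_0(0.9) = (0.9 - 2)/(-2 - 2) = 0.275000
L_1(0.9) = (0.9 - (-2))/(2 - (-2)) = 0.725000

P(0.9) = 8×L_0(0.9) + 1×L_1(0.9)
P(0.9) = 2.925000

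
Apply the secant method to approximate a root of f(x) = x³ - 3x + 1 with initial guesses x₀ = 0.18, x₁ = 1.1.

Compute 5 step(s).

f(x) = x³ - 3x + 1
x₀ = 0.18, x₁ = 1.1

Secant formula: x_{n+1} = x_n - f(x_n)(x_n - x_{n-1})/(f(x_n) - f(x_{n-1}))

Iteration 1:
  f(0.180000) = 0.465832
  f(1.100000) = -0.969000
  x_2 = 1.100000 - (-0.969000)×(1.100000 - 0.180000)/(-0.969000 - 0.465832)
       = 0.478687
Iteration 2:
  f(1.100000) = -0.969000
  f(0.478687) = -0.326374
  x_3 = 0.478687 - (-0.326374)×(0.478687 - 1.100000)/(-0.326374 - (-0.969000))
       = 0.163138
Iteration 3:
  f(0.478687) = -0.326374
  f(0.163138) = 0.514929
  x_4 = 0.163138 - 0.514929×(0.163138 - 0.478687)/(0.514929 - (-0.326374))
       = 0.356273
Iteration 4:
  f(0.163138) = 0.514929
  f(0.356273) = -0.023597
  x_5 = 0.356273 - (-0.023597)×(0.356273 - 0.163138)/(-0.023597 - 0.514929)
       = 0.347810
Iteration 5:
  f(0.356273) = -0.023597
  f(0.347810) = -0.001355
  x_6 = 0.347810 - (-0.001355)×(0.347810 - 0.356273)/(-0.001355 - (-0.023597))
       = 0.347295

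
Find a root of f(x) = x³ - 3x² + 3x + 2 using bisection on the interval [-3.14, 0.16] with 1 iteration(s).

f(x) = x³ - 3x² + 3x + 2
Initial interval: [-3.14, 0.16]

Iteration 1:
  c_1 = (-3.140000 + 0.160000)/2 = -1.490000
  f(c_1) = f(-1.490000) = -12.438249
  f(a) × f(c) ≥ 0, new interval: [-1.490000, 0.160000]

After 1 iteration(s), the approximation is c_1 = -1.490000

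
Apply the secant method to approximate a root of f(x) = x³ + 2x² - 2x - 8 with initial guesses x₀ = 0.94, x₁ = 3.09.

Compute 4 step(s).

f(x) = x³ + 2x² - 2x - 8
x₀ = 0.94, x₁ = 3.09

Secant formula: x_{n+1} = x_n - f(x_n)(x_n - x_{n-1})/(f(x_n) - f(x_{n-1}))

Iteration 1:
  f(0.940000) = -7.282216
  f(3.090000) = 34.419829
  x_2 = 3.090000 - 34.419829×(3.090000 - 0.940000)/(34.419829 - (-7.282216))
       = 1.315444
Iteration 2:
  f(3.090000) = 34.419829
  f(1.315444) = -4.893871
  x_3 = 1.315444 - (-4.893871)×(1.315444 - 3.090000)/(-4.893871 - 34.419829)
       = 1.536345
Iteration 3:
  f(1.315444) = -4.893871
  f(1.536345) = -2.725658
  x_4 = 1.536345 - (-2.725658)×(1.536345 - 1.315444)/(-2.725658 - (-4.893871))
       = 1.814040
Iteration 4:
  f(1.536345) = -2.725658
  f(1.814040) = 0.922934
  x_5 = 1.814040 - 0.922934×(1.814040 - 1.536345)/(0.922934 - (-2.725658))
       = 1.743795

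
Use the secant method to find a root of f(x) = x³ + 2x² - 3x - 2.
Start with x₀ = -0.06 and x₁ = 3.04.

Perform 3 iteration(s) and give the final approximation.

f(x) = x³ + 2x² - 3x - 2
x₀ = -0.06, x₁ = 3.04

Secant formula: x_{n+1} = x_n - f(x_n)(x_n - x_{n-1})/(f(x_n) - f(x_{n-1}))

Iteration 1:
  f(-0.060000) = -1.813016
  f(3.040000) = 35.457664
  x_2 = 3.040000 - 35.457664×(3.040000 - (-0.060000))/(35.457664 - (-1.813016))
       = 0.090798
Iteration 2:
  f(3.040000) = 35.457664
  f(0.090798) = -2.255157
  x_3 = 0.090798 - (-2.255157)×(0.090798 - 3.040000)/(-2.255157 - 35.457664)
       = 0.267155
Iteration 3:
  f(0.090798) = -2.255157
  f(0.267155) = -2.639654
  x_4 = 0.267155 - (-2.639654)×(0.267155 - 0.090798)/(-2.639654 - (-2.255157))
       = -0.943573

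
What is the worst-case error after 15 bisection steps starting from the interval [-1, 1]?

Bisection error bound: |error| ≤ (b-a)/2^n
|error| ≤ (1 - (-1))/2^15 = 2/2^15
|error| ≤ 0.0000610352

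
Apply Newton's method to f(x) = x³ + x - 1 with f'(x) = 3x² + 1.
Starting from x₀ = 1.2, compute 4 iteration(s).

f(x) = x³ + x - 1
f'(x) = 3x² + 1
x₀ = 1.2

Newton-Raphson formula: x_{n+1} = x_n - f(x_n)/f'(x_n)

Iteration 1:
  f(1.200000) = 1.928000
  f'(1.200000) = 5.320000
  x_1 = 1.200000 - 1.928000/5.320000 = 0.837594
Iteration 2:
  f(0.837594) = 0.425220
  f'(0.837594) = 3.104691
  x_2 = 0.837594 - 0.425220/3.104691 = 0.700634
Iteration 3:
  f(0.700634) = 0.044566
  f'(0.700634) = 2.472663
  x_3 = 0.700634 - 0.044566/2.472663 = 0.682610
Iteration 4:
  f(0.682610) = 0.000677
  f'(0.682610) = 2.397870
  x_4 = 0.682610 - 0.000677/2.397870 = 0.682328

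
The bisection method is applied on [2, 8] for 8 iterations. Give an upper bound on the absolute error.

Bisection error bound: |error| ≤ (b-a)/2^n
|error| ≤ (8 - 2)/2^8 = 6/2^8
|error| ≤ 0.0234375000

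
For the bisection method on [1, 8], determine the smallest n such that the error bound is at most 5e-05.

We need (b-a)/2^n ≤ 5e-05
(8 - 1)/2^n ≤ 5e-05
7/2^n ≤ 5e-05
2^n ≥ 140000
n ≥ log₂(140000) = 17.10
n ≥ 18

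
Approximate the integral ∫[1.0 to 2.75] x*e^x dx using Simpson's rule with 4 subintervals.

f(x) = x*e^x
a = 1.0, b = 2.75, n = 4
h = (b - a)/n = 0.437500

Simpson's rule: (h/3)[f(x₀) + 4f(x₁) + 2f(x₂) + ... + f(xₙ)]

x_0 = 1.0000, f(x_0) = 2.718282, coefficient = 1
x_1 = 1.4375, f(x_1) = 6.052101, coefficient = 4
x_2 = 1.8750, f(x_2) = 12.226536, coefficient = 2
x_3 = 2.3125, f(x_3) = 23.355423, coefficient = 4
x_4 = 2.7500, f(x_4) = 43.017238, coefficient = 1

I ≈ (0.437500/3) × 187.818686 = 27.390225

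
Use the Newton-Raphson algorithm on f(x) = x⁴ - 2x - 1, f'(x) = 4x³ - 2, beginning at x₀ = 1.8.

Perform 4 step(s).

f(x) = x⁴ - 2x - 1
f'(x) = 4x³ - 2
x₀ = 1.8

Newton-Raphson formula: x_{n+1} = x_n - f(x_n)/f'(x_n)

Iteration 1:
  f(1.800000) = 5.897600
  f'(1.800000) = 21.328000
  x_1 = 1.800000 - 5.897600/21.328000 = 1.523481
Iteration 2:
  f(1.523481) = 1.340051
  f'(1.523481) = 12.143960
  x_2 = 1.523481 - 1.340051/12.143960 = 1.413134
Iteration 3:
  f(1.413134) = 0.161530
  f'(1.413134) = 9.287812
  x_3 = 1.413134 - 0.161530/9.287812 = 1.395742
Iteration 4:
  f(1.395742) = 0.003594
  f'(1.395742) = 8.876160
  x_4 = 1.395742 - 0.003594/8.876160 = 1.395337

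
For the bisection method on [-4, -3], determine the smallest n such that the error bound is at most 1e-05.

We need (b-a)/2^n ≤ 1e-05
(-3 - (-4))/2^n ≤ 1e-05
1/2^n ≤ 1e-05
2^n ≥ 100000
n ≥ log₂(100000) = 16.61
n ≥ 17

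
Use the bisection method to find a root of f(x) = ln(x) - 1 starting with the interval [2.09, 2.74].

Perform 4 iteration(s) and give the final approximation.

f(x) = ln(x) - 1
Initial interval: [2.09, 2.74]

Iteration 1:
  c_1 = (2.090000 + 2.740000)/2 = 2.415000
  f(c_1) = f(2.415000) = -0.118301
  f(a) × f(c) ≥ 0, new interval: [2.415000, 2.740000]
Iteration 2:
  c_2 = (2.415000 + 2.740000)/2 = 2.577500
  f(c_2) = f(2.577500) = -0.053180
  f(a) × f(c) ≥ 0, new interval: [2.577500, 2.740000]
Iteration 3:
  c_3 = (2.577500 + 2.740000)/2 = 2.658750
  f(c_3) = f(2.658750) = -0.022144
  f(a) × f(c) ≥ 0, new interval: [2.658750, 2.740000]
Iteration 4:
  c_4 = (2.658750 + 2.740000)/2 = 2.699375
  f(c_4) = f(2.699375) = -0.006980
  f(a) × f(c) ≥ 0, new interval: [2.699375, 2.740000]

After 4 iteration(s), the approximation is c_4 = 2.699375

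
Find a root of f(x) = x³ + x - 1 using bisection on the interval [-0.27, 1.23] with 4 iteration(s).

f(x) = x³ + x - 1
Initial interval: [-0.27, 1.23]

Iteration 1:
  c_1 = (-0.270000 + 1.230000)/2 = 0.480000
  f(c_1) = f(0.480000) = -0.409408
  f(a) × f(c) ≥ 0, new interval: [0.480000, 1.230000]
Iteration 2:
  c_2 = (0.480000 + 1.230000)/2 = 0.855000
  f(c_2) = f(0.855000) = 0.480026
  f(a) × f(c) < 0, new interval: [0.480000, 0.855000]
Iteration 3:
  c_3 = (0.480000 + 0.855000)/2 = 0.667500
  f(c_3) = f(0.667500) = -0.035091
  f(a) × f(c) ≥ 0, new interval: [0.667500, 0.855000]
Iteration 4:
  c_4 = (0.667500 + 0.855000)/2 = 0.761250
  f(c_4) = f(0.761250) = 0.202396
  f(a) × f(c) < 0, new interval: [0.667500, 0.761250]

After 4 iteration(s), the approximation is c_4 = 0.761250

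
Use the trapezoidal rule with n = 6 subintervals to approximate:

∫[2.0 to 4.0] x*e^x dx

f(x) = x*e^x
a = 2.0, b = 4.0, n = 6
h = (b - a)/n = 0.333333

Trapezoidal rule: (h/2)[f(x₀) + 2f(x₁) + 2f(x₂) + ... + f(xₙ)]

x_0 = 2.0000, f(x_0) = 14.778112, coefficient = 1
x_1 = 2.3333, f(x_1) = 24.061937, coefficient = 2
x_2 = 2.6667, f(x_2) = 38.378443, coefficient = 2
x_3 = 3.0000, f(x_3) = 60.256611, coefficient = 2
x_4 = 3.3333, f(x_4) = 93.438750, coefficient = 2
x_5 = 3.6667, f(x_5) = 143.444708, coefficient = 2
x_6 = 4.0000, f(x_6) = 218.392600, coefficient = 1

I ≈ (0.333333/2) × 952.331608 = 158.721935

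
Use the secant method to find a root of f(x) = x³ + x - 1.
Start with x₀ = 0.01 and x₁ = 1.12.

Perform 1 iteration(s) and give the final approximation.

f(x) = x³ + x - 1
x₀ = 0.01, x₁ = 1.12

Secant formula: x_{n+1} = x_n - f(x_n)(x_n - x_{n-1})/(f(x_n) - f(x_{n-1}))

Iteration 1:
  f(0.010000) = -0.989999
  f(1.120000) = 1.524928
  x_2 = 1.120000 - 1.524928×(1.120000 - 0.010000)/(1.524928 - (-0.989999))
       = 0.446951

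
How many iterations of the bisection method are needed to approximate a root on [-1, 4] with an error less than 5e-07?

We need (b-a)/2^n ≤ 5e-07
(4 - (-1))/2^n ≤ 5e-07
5/2^n ≤ 5e-07
2^n ≥ 10000000
n ≥ log₂(10000000) = 23.25
n ≥ 24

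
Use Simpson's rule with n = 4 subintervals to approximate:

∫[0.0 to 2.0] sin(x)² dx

f(x) = sin(x)²
a = 0.0, b = 2.0, n = 4
h = (b - a)/n = 0.500000

Simpson's rule: (h/3)[f(x₀) + 4f(x₁) + 2f(x₂) + ... + f(xₙ)]

x_0 = 0.0000, f(x_0) = 0.000000, coefficient = 1
x_1 = 0.5000, f(x_1) = 0.229849, coefficient = 4
x_2 = 1.0000, f(x_2) = 0.708073, coefficient = 2
x_3 = 1.5000, f(x_3) = 0.994996, coefficient = 4
x_4 = 2.0000, f(x_4) = 0.826822, coefficient = 1

I ≈ (0.500000/3) × 7.142349 = 1.190392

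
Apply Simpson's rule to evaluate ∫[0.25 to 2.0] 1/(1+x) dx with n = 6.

f(x) = 1/(1+x)
a = 0.25, b = 2.0, n = 6
h = (b - a)/n = 0.291667

Simpson's rule: (h/3)[f(x₀) + 4f(x₁) + 2f(x₂) + ... + f(xₙ)]

x_0 = 0.2500, f(x_0) = 0.800000, coefficient = 1
x_1 = 0.5417, f(x_1) = 0.648649, coefficient = 4
x_2 = 0.8333, f(x_2) = 0.545455, coefficient = 2
x_3 = 1.1250, f(x_3) = 0.470588, coefficient = 4
x_4 = 1.4167, f(x_4) = 0.413793, coefficient = 2
x_5 = 1.7083, f(x_5) = 0.369231, coefficient = 4
x_6 = 2.0000, f(x_6) = 0.333333, coefficient = 1

I ≈ (0.291667/3) × 9.005699 = 0.875554
Exact value: 0.875469
Error: 0.000085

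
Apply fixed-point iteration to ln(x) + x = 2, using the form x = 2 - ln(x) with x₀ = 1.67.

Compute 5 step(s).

Equation: ln(x) + x = 2
Fixed-point form: x = 2 - ln(x)
x₀ = 1.67

x_1 = g(1.670000) = 1.487176
x_2 = g(1.487176) = 1.603121
x_3 = g(1.603121) = 1.528048
x_4 = g(1.528048) = 1.576009
x_5 = g(1.576009) = 1.545104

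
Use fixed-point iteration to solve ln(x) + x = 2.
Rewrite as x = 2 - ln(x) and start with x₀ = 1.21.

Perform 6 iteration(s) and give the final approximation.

Equation: ln(x) + x = 2
Fixed-point form: x = 2 - ln(x)
x₀ = 1.21

x_1 = g(1.210000) = 1.809380
x_2 = g(1.809380) = 1.407016
x_3 = g(1.407016) = 1.658529
x_4 = g(1.658529) = 1.494069
x_5 = g(1.494069) = 1.598497
x_6 = g(1.598497) = 1.530936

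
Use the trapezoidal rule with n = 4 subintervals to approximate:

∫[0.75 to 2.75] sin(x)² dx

f(x) = sin(x)²
a = 0.75, b = 2.75, n = 4
h = (b - a)/n = 0.500000

Trapezoidal rule: (h/2)[f(x₀) + 2f(x₁) + 2f(x₂) + ... + f(xₙ)]

x_0 = 0.7500, f(x_0) = 0.464631, coefficient = 1
x_1 = 1.2500, f(x_1) = 0.900572, coefficient = 2
x_2 = 1.7500, f(x_2) = 0.968228, coefficient = 2
x_3 = 2.2500, f(x_3) = 0.605398, coefficient = 2
x_4 = 2.7500, f(x_4) = 0.145665, coefficient = 1

I ≈ (0.500000/2) × 5.558693 = 1.389673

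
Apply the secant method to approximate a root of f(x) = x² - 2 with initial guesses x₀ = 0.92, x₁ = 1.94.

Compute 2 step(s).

f(x) = x² - 2
x₀ = 0.92, x₁ = 1.94

Secant formula: x_{n+1} = x_n - f(x_n)(x_n - x_{n-1})/(f(x_n) - f(x_{n-1}))

Iteration 1:
  f(0.920000) = -1.153600
  f(1.940000) = 1.763600
  x_2 = 1.940000 - 1.763600×(1.940000 - 0.920000)/(1.763600 - (-1.153600))
       = 1.323357
Iteration 2:
  f(1.940000) = 1.763600
  f(1.323357) = -0.248727
  x_3 = 1.323357 - (-0.248727)×(1.323357 - 1.940000)/(-0.248727 - 1.763600)
       = 1.399575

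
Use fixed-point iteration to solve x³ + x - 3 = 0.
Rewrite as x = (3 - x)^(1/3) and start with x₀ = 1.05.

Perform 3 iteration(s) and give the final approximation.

Equation: x³ + x - 3 = 0
Fixed-point form: x = (3 - x)^(1/3)
x₀ = 1.05

x_1 = g(1.050000) = 1.249333
x_2 = g(1.249333) = 1.205224
x_3 = g(1.205224) = 1.215262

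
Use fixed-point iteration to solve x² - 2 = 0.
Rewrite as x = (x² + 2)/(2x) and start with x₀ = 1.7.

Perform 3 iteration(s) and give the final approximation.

Equation: x² - 2 = 0
Fixed-point form: x = (x² + 2)/(2x)
x₀ = 1.7

x_1 = g(1.700000) = 1.438235
x_2 = g(1.438235) = 1.414414
x_3 = g(1.414414) = 1.414214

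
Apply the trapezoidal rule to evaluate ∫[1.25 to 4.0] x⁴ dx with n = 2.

f(x) = x⁴
a = 1.25, b = 4.0, n = 2
h = (b - a)/n = 1.375000

Trapezoidal rule: (h/2)[f(x₀) + 2f(x₁) + 2f(x₂) + ... + f(xₙ)]

x_0 = 1.2500, f(x_0) = 2.441406, coefficient = 1
x_1 = 2.6250, f(x_1) = 47.480713, coefficient = 2
x_2 = 4.0000, f(x_2) = 256.000000, coefficient = 1

I ≈ (1.375000/2) × 353.402832 = 242.964447
Exact value: 204.189648
Error: 38.774799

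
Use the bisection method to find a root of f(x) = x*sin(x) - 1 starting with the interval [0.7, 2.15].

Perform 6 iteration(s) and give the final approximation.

f(x) = x*sin(x) - 1
Initial interval: [0.7, 2.15]

Iteration 1:
  c_1 = (0.700000 + 2.150000)/2 = 1.425000
  f(c_1) = f(1.425000) = 0.409882
  f(a) × f(c) < 0, new interval: [0.700000, 1.425000]
Iteration 2:
  c_2 = (0.700000 + 1.425000)/2 = 1.062500
  f(c_2) = f(1.062500) = -0.071827
  f(a) × f(c) ≥ 0, new interval: [1.062500, 1.425000]
Iteration 3:
  c_3 = (1.062500 + 1.425000)/2 = 1.243750
  f(c_3) = f(1.243750) = 0.177825
  f(a) × f(c) < 0, new interval: [1.062500, 1.243750]
Iteration 4:
  c_4 = (1.062500 + 1.243750)/2 = 1.153125
  f(c_4) = f(1.153125) = 0.053998
  f(a) × f(c) < 0, new interval: [1.062500, 1.153125]
Iteration 5:
  c_5 = (1.062500 + 1.153125)/2 = 1.107813
  f(c_5) = f(1.107813) = -0.008814
  f(a) × f(c) ≥ 0, new interval: [1.107813, 1.153125]
Iteration 6:
  c_6 = (1.107813 + 1.153125)/2 = 1.130469
  f(c_6) = f(1.130469) = 0.022636
  f(a) × f(c) < 0, new interval: [1.107813, 1.130469]

After 6 iteration(s), the approximation is c_6 = 1.130469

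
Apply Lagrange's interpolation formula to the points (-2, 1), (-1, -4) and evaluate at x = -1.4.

Lagrange interpolation formula:
P(x) = Σ yᵢ × Lᵢ(x)
where Lᵢ(x) = Π_{j≠i} (x - xⱼ)/(xᵢ - xⱼ)

L_0(-1.4) = (-1.4 - (-1))/(-2 - (-1)) = 0.400000
L_1(-1.4) = (-1.4 - (-2))/(-1 - (-2)) = 0.600000

P(-1.4) = 1×L_0(-1.4) + (-4)×L_1(-1.4)
P(-1.4) = -2.000000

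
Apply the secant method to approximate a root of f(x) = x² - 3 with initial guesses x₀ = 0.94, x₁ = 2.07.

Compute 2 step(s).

f(x) = x² - 3
x₀ = 0.94, x₁ = 2.07

Secant formula: x_{n+1} = x_n - f(x_n)(x_n - x_{n-1})/(f(x_n) - f(x_{n-1}))

Iteration 1:
  f(0.940000) = -2.116400
  f(2.070000) = 1.284900
  x_2 = 2.070000 - 1.284900×(2.070000 - 0.940000)/(1.284900 - (-2.116400))
       = 1.643123
Iteration 2:
  f(2.070000) = 1.284900
  f(1.643123) = -0.300147
  x_3 = 1.643123 - (-0.300147)×(1.643123 - 2.070000)/(-0.300147 - 1.284900)
       = 1.723957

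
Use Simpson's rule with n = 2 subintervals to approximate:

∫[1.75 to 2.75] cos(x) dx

f(x) = cos(x)
a = 1.75, b = 2.75, n = 2
h = (b - a)/n = 0.500000

Simpson's rule: (h/3)[f(x₀) + 4f(x₁) + 2f(x₂) + ... + f(xₙ)]

x_0 = 1.7500, f(x_0) = -0.178246, coefficient = 1
x_1 = 2.2500, f(x_1) = -0.628174, coefficient = 4
x_2 = 2.7500, f(x_2) = -0.924302, coefficient = 1

I ≈ (0.500000/3) × -3.615243 = -0.602540
Exact value: -0.602325
Error: 0.000216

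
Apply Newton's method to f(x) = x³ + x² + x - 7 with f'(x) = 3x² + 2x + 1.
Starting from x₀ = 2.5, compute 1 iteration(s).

f(x) = x³ + x² + x - 7
f'(x) = 3x² + 2x + 1
x₀ = 2.5

Newton-Raphson formula: x_{n+1} = x_n - f(x_n)/f'(x_n)

Iteration 1:
  f(2.500000) = 17.375000
  f'(2.500000) = 24.750000
  x_1 = 2.500000 - 17.375000/24.750000 = 1.797980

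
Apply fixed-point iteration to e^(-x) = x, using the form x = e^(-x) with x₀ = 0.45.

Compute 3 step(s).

Equation: e^(-x) = x
Fixed-point form: x = e^(-x)
x₀ = 0.45

x_1 = g(0.450000) = 0.637628
x_2 = g(0.637628) = 0.528545
x_3 = g(0.528545) = 0.589462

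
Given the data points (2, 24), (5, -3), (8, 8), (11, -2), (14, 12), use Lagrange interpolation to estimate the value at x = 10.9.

Lagrange interpolation formula:
P(x) = Σ yᵢ × Lᵢ(x)
where Lᵢ(x) = Π_{j≠i} (x - xⱼ)/(xᵢ - xⱼ)

L_0(10.9) = (10.9 - 5)/(2 - 5) × (10.9 - 8)/(2 - 8) × (10.9 - 11)/(2 - 11) × (10.9 - 14)/(2 - 14) = 0.002728
L_1(10.9) = (10.9 - 2)/(5 - 2) × (10.9 - 8)/(5 - 8) × (10.9 - 11)/(5 - 11) × (10.9 - 14)/(5 - 14) = -0.016463
L_2(10.9) = (10.9 - 2)/(8 - 2) × (10.9 - 5)/(8 - 5) × (10.9 - 11)/(8 - 11) × (10.9 - 14)/(8 - 14) = 0.050241
L_3(10.9) = (10.9 - 2)/(11 - 2) × (10.9 - 5)/(11 - 5) × (10.9 - 8)/(11 - 8) × (10.9 - 14)/(11 - 14) = 0.971327
L_4(10.9) = (10.9 - 2)/(14 - 2) × (10.9 - 5)/(14 - 5) × (10.9 - 8)/(14 - 8) × (10.9 - 11)/(14 - 11) = -0.007833

P(10.9) = 24×L_0(10.9) + (-3)×L_1(10.9) + 8×L_2(10.9) + (-2)×L_3(10.9) + 12×L_4(10.9)
P(10.9) = -1.519853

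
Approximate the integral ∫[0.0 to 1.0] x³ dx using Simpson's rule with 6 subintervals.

f(x) = x³
a = 0.0, b = 1.0, n = 6
h = (b - a)/n = 0.166667

Simpson's rule: (h/3)[f(x₀) + 4f(x₁) + 2f(x₂) + ... + f(xₙ)]

x_0 = 0.0000, f(x_0) = 0.000000, coefficient = 1
x_1 = 0.1667, f(x_1) = 0.004630, coefficient = 4
x_2 = 0.3333, f(x_2) = 0.037037, coefficient = 2
x_3 = 0.5000, f(x_3) = 0.125000, coefficient = 4
x_4 = 0.6667, f(x_4) = 0.296296, coefficient = 2
x_5 = 0.8333, f(x_5) = 0.578704, coefficient = 4
x_6 = 1.0000, f(x_6) = 1.000000, coefficient = 1

I ≈ (0.166667/3) × 4.500000 = 0.250000
Exact value: 0.250000
Error: 0.000000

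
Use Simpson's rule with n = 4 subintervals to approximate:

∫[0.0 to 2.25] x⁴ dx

f(x) = x⁴
a = 0.0, b = 2.25, n = 4
h = (b - a)/n = 0.562500

Simpson's rule: (h/3)[f(x₀) + 4f(x₁) + 2f(x₂) + ... + f(xₙ)]

x_0 = 0.0000, f(x_0) = 0.000000, coefficient = 1
x_1 = 0.5625, f(x_1) = 0.100113, coefficient = 4
x_2 = 1.1250, f(x_2) = 1.601807, coefficient = 2
x_3 = 1.6875, f(x_3) = 8.109146, coefficient = 4
x_4 = 2.2500, f(x_4) = 25.628906, coefficient = 1

I ≈ (0.562500/3) × 61.669556 = 11.563042
Exact value: 11.533008
Error: 0.030034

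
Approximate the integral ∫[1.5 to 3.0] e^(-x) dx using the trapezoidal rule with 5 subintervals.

f(x) = e^(-x)
a = 1.5, b = 3.0, n = 5
h = (b - a)/n = 0.300000

Trapezoidal rule: (h/2)[f(x₀) + 2f(x₁) + 2f(x₂) + ... + f(xₙ)]

x_0 = 1.5000, f(x_0) = 0.223130, coefficient = 1
x_1 = 1.8000, f(x_1) = 0.165299, coefficient = 2
x_2 = 2.1000, f(x_2) = 0.122456, coefficient = 2
x_3 = 2.4000, f(x_3) = 0.090718, coefficient = 2
x_4 = 2.7000, f(x_4) = 0.067206, coefficient = 2
x_5 = 3.0000, f(x_5) = 0.049787, coefficient = 1

I ≈ (0.300000/2) × 1.164275 = 0.174641
Exact value: 0.173343
Error: 0.001298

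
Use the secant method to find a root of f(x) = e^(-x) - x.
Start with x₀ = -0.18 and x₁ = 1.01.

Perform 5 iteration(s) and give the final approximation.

f(x) = e^(-x) - x
x₀ = -0.18, x₁ = 1.01

Secant formula: x_{n+1} = x_n - f(x_n)(x_n - x_{n-1})/(f(x_n) - f(x_{n-1}))

Iteration 1:
  f(-0.180000) = 1.377217
  f(1.010000) = -0.645781
  x_2 = 1.010000 - (-0.645781)×(1.010000 - (-0.180000))/(-0.645781 - 1.377217)
       = 0.630129
Iteration 2:
  f(1.010000) = -0.645781
  f(0.630129) = -0.097605
  x_3 = 0.630129 - (-0.097605)×(0.630129 - 1.010000)/(-0.097605 - (-0.645781))
       = 0.562491
Iteration 3:
  f(0.630129) = -0.097605
  f(0.562491) = 0.007297
  x_4 = 0.562491 - 0.007297×(0.562491 - 0.630129)/(0.007297 - (-0.097605))
       = 0.567196
Iteration 4:
  f(0.562491) = 0.007297
  f(0.567196) = -0.000082
  x_5 = 0.567196 - (-0.000082)×(0.567196 - 0.562491)/(-0.000082 - 0.007297)
       = 0.567143
Iteration 5:
  f(0.567196) = -0.000082
  f(0.567143) = 0.000000
  x_6 = 0.567143 - 0.000000×(0.567143 - 0.567196)/(0.000000 - (-0.000082))
       = 0.567143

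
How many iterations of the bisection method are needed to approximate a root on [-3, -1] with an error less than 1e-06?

We need (b-a)/2^n ≤ 1e-06
(-1 - (-3))/2^n ≤ 1e-06
2/2^n ≤ 1e-06
2^n ≥ 2000000
n ≥ log₂(2000000) = 20.93
n ≥ 21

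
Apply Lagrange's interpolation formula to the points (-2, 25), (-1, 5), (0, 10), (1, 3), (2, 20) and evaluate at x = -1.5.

Lagrange interpolation formula:
P(x) = Σ yᵢ × Lᵢ(x)
where Lᵢ(x) = Π_{j≠i} (x - xⱼ)/(xᵢ - xⱼ)

L_0(-1.5) = (-1.5 - (-1))/(-2 - (-1)) × (-1.5 - 0)/(-2 - 0) × (-1.5 - 1)/(-2 - 1) × (-1.5 - 2)/(-2 - 2) = 0.273438
L_1(-1.5) = (-1.5 - (-2))/(-1 - (-2)) × (-1.5 - 0)/(-1 - 0) × (-1.5 - 1)/(-1 - 1) × (-1.5 - 2)/(-1 - 2) = 1.093750
L_2(-1.5) = (-1.5 - (-2))/(0 - (-2)) × (-1.5 - (-1))/(0 - (-1)) × (-1.5 - 1)/(0 - 1) × (-1.5 - 2)/(0 - 2) = -0.546875
L_3(-1.5) = (-1.5 - (-2))/(1 - (-2)) × (-1.5 - (-1))/(1 - (-1)) × (-1.5 - 0)/(1 - 0) × (-1.5 - 2)/(1 - 2) = 0.218750
L_4(-1.5) = (-1.5 - (-2))/(2 - (-2)) × (-1.5 - (-1))/(2 - (-1)) × (-1.5 - 0)/(2 - 0) × (-1.5 - 1)/(2 - 1) = -0.039062

P(-1.5) = 25×L_0(-1.5) + 5×L_1(-1.5) + 10×L_2(-1.5) + 3×L_3(-1.5) + 20×L_4(-1.5)
P(-1.5) = 6.710938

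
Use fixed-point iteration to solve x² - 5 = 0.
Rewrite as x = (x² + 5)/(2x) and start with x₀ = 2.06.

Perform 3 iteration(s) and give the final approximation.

Equation: x² - 5 = 0
Fixed-point form: x = (x² + 5)/(2x)
x₀ = 2.06

x_1 = g(2.060000) = 2.243592
x_2 = g(2.243592) = 2.236081
x_3 = g(2.236081) = 2.236068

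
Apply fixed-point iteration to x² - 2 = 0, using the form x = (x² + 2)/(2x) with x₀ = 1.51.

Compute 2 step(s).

Equation: x² - 2 = 0
Fixed-point form: x = (x² + 2)/(2x)
x₀ = 1.51

x_1 = g(1.510000) = 1.417252
x_2 = g(1.417252) = 1.414217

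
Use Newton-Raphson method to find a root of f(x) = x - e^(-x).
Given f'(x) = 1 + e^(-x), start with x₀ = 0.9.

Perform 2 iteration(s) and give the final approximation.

f(x) = x - e^(-x)
f'(x) = 1 + e^(-x)
x₀ = 0.9

Newton-Raphson formula: x_{n+1} = x_n - f(x_n)/f'(x_n)

Iteration 1:
  f(0.900000) = 0.493430
  f'(0.900000) = 1.406570
  x_1 = 0.900000 - 0.493430/1.406570 = 0.549196
Iteration 2:
  f(0.549196) = -0.028218
  f'(0.549196) = 1.577414
  x_2 = 0.549196 - (-0.028218)/1.577414 = 0.567085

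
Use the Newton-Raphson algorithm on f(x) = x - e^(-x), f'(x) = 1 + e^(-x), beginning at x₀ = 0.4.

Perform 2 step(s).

f(x) = x - e^(-x)
f'(x) = 1 + e^(-x)
x₀ = 0.4

Newton-Raphson formula: x_{n+1} = x_n - f(x_n)/f'(x_n)

Iteration 1:
  f(0.400000) = -0.270320
  f'(0.400000) = 1.670320
  x_1 = 0.400000 - (-0.270320)/1.670320 = 0.561837
Iteration 2:
  f(0.561837) = -0.008323
  f'(0.561837) = 1.570161
  x_2 = 0.561837 - (-0.008323)/1.570161 = 0.567138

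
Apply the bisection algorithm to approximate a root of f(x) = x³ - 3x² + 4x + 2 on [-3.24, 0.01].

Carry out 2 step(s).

f(x) = x³ - 3x² + 4x + 2
Initial interval: [-3.24, 0.01]

Iteration 1:
  c_1 = (-3.240000 + 0.010000)/2 = -1.615000
  f(c_1) = f(-1.615000) = -16.496958
  f(a) × f(c) ≥ 0, new interval: [-1.615000, 0.010000]
Iteration 2:
  c_2 = (-1.615000 + 0.010000)/2 = -0.802500
  f(c_2) = f(-0.802500) = -3.658834
  f(a) × f(c) ≥ 0, new interval: [-0.802500, 0.010000]

After 2 iteration(s), the approximation is c_2 = -0.802500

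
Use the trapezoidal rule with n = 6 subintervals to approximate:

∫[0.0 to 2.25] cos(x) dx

f(x) = cos(x)
a = 0.0, b = 2.25, n = 6
h = (b - a)/n = 0.375000

Trapezoidal rule: (h/2)[f(x₀) + 2f(x₁) + 2f(x₂) + ... + f(xₙ)]

x_0 = 0.0000, f(x_0) = 1.000000, coefficient = 1
x_1 = 0.3750, f(x_1) = 0.930508, coefficient = 2
x_2 = 0.7500, f(x_2) = 0.731689, coefficient = 2
x_3 = 1.1250, f(x_3) = 0.431177, coefficient = 2
x_4 = 1.5000, f(x_4) = 0.070737, coefficient = 2
x_5 = 1.8750, f(x_5) = -0.299534, coefficient = 2
x_6 = 2.2500, f(x_6) = -0.628174, coefficient = 1

I ≈ (0.375000/2) × 4.100980 = 0.768934
Exact value: 0.778073
Error: 0.009139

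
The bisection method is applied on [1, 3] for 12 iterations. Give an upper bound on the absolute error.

Bisection error bound: |error| ≤ (b-a)/2^n
|error| ≤ (3 - 1)/2^12 = 2/2^12
|error| ≤ 0.0004882812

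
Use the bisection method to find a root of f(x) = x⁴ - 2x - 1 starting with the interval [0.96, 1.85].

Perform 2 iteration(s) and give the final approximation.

f(x) = x⁴ - 2x - 1
Initial interval: [0.96, 1.85]

Iteration 1:
  c_1 = (0.960000 + 1.850000)/2 = 1.405000
  f(c_1) = f(1.405000) = 0.086775
  f(a) × f(c) < 0, new interval: [0.960000, 1.405000]
Iteration 2:
  c_2 = (0.960000 + 1.405000)/2 = 1.182500
  f(c_2) = f(1.182500) = -1.409740
  f(a) × f(c) ≥ 0, new interval: [1.182500, 1.405000]

After 2 iteration(s), the approximation is c_2 = 1.182500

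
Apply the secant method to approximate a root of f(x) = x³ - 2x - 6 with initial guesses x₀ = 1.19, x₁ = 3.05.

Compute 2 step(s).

f(x) = x³ - 2x - 6
x₀ = 1.19, x₁ = 3.05

Secant formula: x_{n+1} = x_n - f(x_n)(x_n - x_{n-1})/(f(x_n) - f(x_{n-1}))

Iteration 1:
  f(1.190000) = -6.694841
  f(3.050000) = 16.272625
  x_2 = 3.050000 - 16.272625×(3.050000 - 1.190000)/(16.272625 - (-6.694841))
       = 1.732176
Iteration 2:
  f(3.050000) = 16.272625
  f(1.732176) = -4.267074
  x_3 = 1.732176 - (-4.267074)×(1.732176 - 3.050000)/(-4.267074 - 16.272625)
       = 2.005951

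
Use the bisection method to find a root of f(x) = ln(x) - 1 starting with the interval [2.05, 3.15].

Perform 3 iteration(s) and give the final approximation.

f(x) = ln(x) - 1
Initial interval: [2.05, 3.15]

Iteration 1:
  c_1 = (2.050000 + 3.150000)/2 = 2.600000
  f(c_1) = f(2.600000) = -0.044489
  f(a) × f(c) ≥ 0, new interval: [2.600000, 3.150000]
Iteration 2:
  c_2 = (2.600000 + 3.150000)/2 = 2.875000
  f(c_2) = f(2.875000) = 0.056053
  f(a) × f(c) < 0, new interval: [2.600000, 2.875000]
Iteration 3:
  c_3 = (2.600000 + 2.875000)/2 = 2.737500
  f(c_3) = f(2.737500) = 0.007045
  f(a) × f(c) < 0, new interval: [2.600000, 2.737500]

After 3 iteration(s), the approximation is c_3 = 2.737500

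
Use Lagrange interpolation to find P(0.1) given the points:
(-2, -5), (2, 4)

Lagrange interpolation formula:
P(x) = Σ yᵢ × Lᵢ(x)
where Lᵢ(x) = Π_{j≠i} (x - xⱼ)/(xᵢ - xⱼ)

L_0(0.1) = (0.1 - 2)/(-2 - 2) = 0.475000
L_1(0.1) = (0.1 - (-2))/(2 - (-2)) = 0.525000

P(0.1) = (-5)×L_0(0.1) + 4×L_1(0.1)
P(0.1) = -0.275000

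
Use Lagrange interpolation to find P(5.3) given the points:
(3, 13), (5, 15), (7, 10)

Lagrange interpolation formula:
P(x) = Σ yᵢ × Lᵢ(x)
where Lᵢ(x) = Π_{j≠i} (x - xⱼ)/(xᵢ - xⱼ)

L_0(5.3) = (5.3 - 5)/(3 - 5) × (5.3 - 7)/(3 - 7) = -0.063750
L_1(5.3) = (5.3 - 3)/(5 - 3) × (5.3 - 7)/(5 - 7) = 0.977500
L_2(5.3) = (5.3 - 3)/(7 - 3) × (5.3 - 5)/(7 - 5) = 0.086250

P(5.3) = 13×L_0(5.3) + 15×L_1(5.3) + 10×L_2(5.3)
P(5.3) = 14.696250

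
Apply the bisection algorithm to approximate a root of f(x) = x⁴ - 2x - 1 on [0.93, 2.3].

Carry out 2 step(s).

f(x) = x⁴ - 2x - 1
Initial interval: [0.93, 2.3]

Iteration 1:
  c_1 = (0.930000 + 2.300000)/2 = 1.615000
  f(c_1) = f(1.615000) = 2.572838
  f(a) × f(c) < 0, new interval: [0.930000, 1.615000]
Iteration 2:
  c_2 = (0.930000 + 1.615000)/2 = 1.272500
  f(c_2) = f(1.272500) = -0.923009
  f(a) × f(c) ≥ 0, new interval: [1.272500, 1.615000]

After 2 iteration(s), the approximation is c_2 = 1.272500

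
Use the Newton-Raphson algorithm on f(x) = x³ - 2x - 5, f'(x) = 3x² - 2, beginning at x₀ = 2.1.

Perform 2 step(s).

f(x) = x³ - 2x - 5
f'(x) = 3x² - 2
x₀ = 2.1

Newton-Raphson formula: x_{n+1} = x_n - f(x_n)/f'(x_n)

Iteration 1:
  f(2.100000) = 0.061000
  f'(2.100000) = 11.230000
  x_1 = 2.100000 - 0.061000/11.230000 = 2.094568
Iteration 2:
  f(2.094568) = 0.000186
  f'(2.094568) = 11.161647
  x_2 = 2.094568 - 0.000186/11.161647 = 2.094551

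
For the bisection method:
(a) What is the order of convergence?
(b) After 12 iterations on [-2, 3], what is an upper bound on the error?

(a) Bisection has linear (order 1) convergence; the error is halved each step.

(b) Error bound = (b-a)/2^n = (3 - (-2))/2^{12}
    = 5/2^{12}

(a) 1 (linear); (b) error ≤ 1.22e-03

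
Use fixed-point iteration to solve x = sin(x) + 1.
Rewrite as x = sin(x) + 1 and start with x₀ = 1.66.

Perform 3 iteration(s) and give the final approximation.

Equation: x = sin(x) + 1
Fixed-point form: x = sin(x) + 1
x₀ = 1.66

x_1 = g(1.660000) = 1.996024
x_2 = g(1.996024) = 1.910945
x_3 = g(1.910945) = 1.942705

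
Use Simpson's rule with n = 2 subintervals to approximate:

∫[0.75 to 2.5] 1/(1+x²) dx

f(x) = 1/(1+x²)
a = 0.75, b = 2.5, n = 2
h = (b - a)/n = 0.875000

Simpson's rule: (h/3)[f(x₀) + 4f(x₁) + 2f(x₂) + ... + f(xₙ)]

x_0 = 0.7500, f(x_0) = 0.640000, coefficient = 1
x_1 = 1.6250, f(x_1) = 0.274678, coefficient = 4
x_2 = 2.5000, f(x_2) = 0.137931, coefficient = 1

I ≈ (0.875000/3) × 1.876643 = 0.547354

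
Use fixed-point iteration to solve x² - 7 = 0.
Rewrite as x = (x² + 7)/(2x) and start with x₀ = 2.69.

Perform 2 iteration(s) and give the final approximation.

Equation: x² - 7 = 0
Fixed-point form: x = (x² + 7)/(2x)
x₀ = 2.69

x_1 = g(2.690000) = 2.646115
x_2 = g(2.646115) = 2.645751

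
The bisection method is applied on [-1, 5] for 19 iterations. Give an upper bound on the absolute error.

Bisection error bound: |error| ≤ (b-a)/2^n
|error| ≤ (5 - (-1))/2^19 = 6/2^19
|error| ≤ 0.0000114441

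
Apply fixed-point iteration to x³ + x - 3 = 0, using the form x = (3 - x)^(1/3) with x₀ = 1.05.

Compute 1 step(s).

Equation: x³ + x - 3 = 0
Fixed-point form: x = (3 - x)^(1/3)
x₀ = 1.05

x_1 = g(1.050000) = 1.249333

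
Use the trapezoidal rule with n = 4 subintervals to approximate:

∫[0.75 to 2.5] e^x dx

f(x) = e^x
a = 0.75, b = 2.5, n = 4
h = (b - a)/n = 0.437500

Trapezoidal rule: (h/2)[f(x₀) + 2f(x₁) + 2f(x₂) + ... + f(xₙ)]

x_0 = 0.7500, f(x_0) = 2.117000, coefficient = 1
x_1 = 1.1875, f(x_1) = 3.278874, coefficient = 2
x_2 = 1.6250, f(x_2) = 5.078419, coefficient = 2
x_3 = 2.0625, f(x_3) = 7.865609, coefficient = 2
x_4 = 2.5000, f(x_4) = 12.182494, coefficient = 1

I ≈ (0.437500/2) × 46.745298 = 10.225534
Exact value: 10.065494
Error: 0.160040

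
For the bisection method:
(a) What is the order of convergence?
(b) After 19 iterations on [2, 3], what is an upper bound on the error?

(a) Bisection has linear (order 1) convergence; the error is halved each step.

(b) Error bound = (b-a)/2^n = (3 - 2)/2^{19}
    = 1/2^{19}

(a) 1 (linear); (b) error ≤ 1.91e-06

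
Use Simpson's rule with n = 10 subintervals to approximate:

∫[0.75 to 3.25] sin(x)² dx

f(x) = sin(x)²
a = 0.75, b = 3.25, n = 10
h = (b - a)/n = 0.250000

Simpson's rule: (h/3)[f(x₀) + 4f(x₁) + 2f(x₂) + ... + f(xₙ)]

x_0 = 0.7500, f(x_0) = 0.464631, coefficient = 1
x_1 = 1.0000, f(x_1) = 0.708073, coefficient = 4
x_2 = 1.2500, f(x_2) = 0.900572, coefficient = 2
x_3 = 1.5000, f(x_3) = 0.994996, coefficient = 4
x_4 = 1.7500, f(x_4) = 0.968228, coefficient = 2
x_5 = 2.0000, f(x_5) = 0.826822, coefficient = 4
x_6 = 2.2500, f(x_6) = 0.605398, coefficient = 2
x_7 = 2.5000, f(x_7) = 0.358169, coefficient = 4
x_8 = 2.7500, f(x_8) = 0.145665, coefficient = 2
x_9 = 3.0000, f(x_9) = 0.019915, coefficient = 4
x_10 = 3.2500, f(x_10) = 0.011706, coefficient = 1

I ≈ (0.250000/3) × 17.347965 = 1.445664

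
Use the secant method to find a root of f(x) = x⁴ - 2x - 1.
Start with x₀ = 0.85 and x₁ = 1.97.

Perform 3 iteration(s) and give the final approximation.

f(x) = x⁴ - 2x - 1
x₀ = 0.85, x₁ = 1.97

Secant formula: x_{n+1} = x_n - f(x_n)(x_n - x_{n-1})/(f(x_n) - f(x_{n-1}))

Iteration 1:
  f(0.850000) = -2.177994
  f(1.970000) = 10.121385
  x_2 = 1.970000 - 10.121385×(1.970000 - 0.850000)/(10.121385 - (-2.177994))
       = 1.048331
Iteration 2:
  f(1.970000) = 10.121385
  f(1.048331) = -1.888865
  x_3 = 1.048331 - (-1.888865)×(1.048331 - 1.970000)/(-1.888865 - 10.121385)
       = 1.193283
Iteration 3:
  f(1.048331) = -1.888865
  f(1.193283) = -1.359005
  x_4 = 1.193283 - (-1.359005)×(1.193283 - 1.048331)/(-1.359005 - (-1.888865))
       = 1.565061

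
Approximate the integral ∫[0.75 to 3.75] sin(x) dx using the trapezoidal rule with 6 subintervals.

f(x) = sin(x)
a = 0.75, b = 3.75, n = 6
h = (b - a)/n = 0.500000

Trapezoidal rule: (h/2)[f(x₀) + 2f(x₁) + 2f(x₂) + ... + f(xₙ)]

x_0 = 0.7500, f(x_0) = 0.681639, coefficient = 1
x_1 = 1.2500, f(x_1) = 0.948985, coefficient = 2
x_2 = 1.7500, f(x_2) = 0.983986, coefficient = 2
x_3 = 2.2500, f(x_3) = 0.778073, coefficient = 2
x_4 = 2.7500, f(x_4) = 0.381661, coefficient = 2
x_5 = 3.2500, f(x_5) = -0.108195, coefficient = 2
x_6 = 3.7500, f(x_6) = -0.571561, coefficient = 1

I ≈ (0.500000/2) × 6.079097 = 1.519774
Exact value: 1.552248
Error: 0.032474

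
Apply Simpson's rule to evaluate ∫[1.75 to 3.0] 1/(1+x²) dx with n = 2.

f(x) = 1/(1+x²)
a = 1.75, b = 3.0, n = 2
h = (b - a)/n = 0.625000

Simpson's rule: (h/3)[f(x₀) + 4f(x₁) + 2f(x₂) + ... + f(xₙ)]

x_0 = 1.7500, f(x_0) = 0.246154, coefficient = 1
x_1 = 2.3750, f(x_1) = 0.150588, coefficient = 4
x_2 = 3.0000, f(x_2) = 0.100000, coefficient = 1

I ≈ (0.625000/3) × 0.948507 = 0.197606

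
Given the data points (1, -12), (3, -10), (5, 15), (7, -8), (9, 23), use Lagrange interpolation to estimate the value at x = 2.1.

Lagrange interpolation formula:
P(x) = Σ yᵢ × Lᵢ(x)
where Lᵢ(x) = Π_{j≠i} (x - xⱼ)/(xᵢ - xⱼ)

L_0(2.1) = (2.1 - 3)/(1 - 3) × (2.1 - 5)/(1 - 5) × (2.1 - 7)/(1 - 7) × (2.1 - 9)/(1 - 9) = 0.229802
L_1(2.1) = (2.1 - 1)/(3 - 1) × (2.1 - 5)/(3 - 5) × (2.1 - 7)/(3 - 7) × (2.1 - 9)/(3 - 9) = 1.123478
L_2(2.1) = (2.1 - 1)/(5 - 1) × (2.1 - 3)/(5 - 3) × (2.1 - 7)/(5 - 7) × (2.1 - 9)/(5 - 9) = -0.522998
L_3(2.1) = (2.1 - 1)/(7 - 1) × (2.1 - 3)/(7 - 3) × (2.1 - 5)/(7 - 5) × (2.1 - 9)/(7 - 9) = 0.206353
L_4(2.1) = (2.1 - 1)/(9 - 1) × (2.1 - 3)/(9 - 3) × (2.1 - 5)/(9 - 5) × (2.1 - 7)/(9 - 7) = -0.036635

P(2.1) = (-12)×L_0(2.1) + (-10)×L_1(2.1) + 15×L_2(2.1) + (-8)×L_3(2.1) + 23×L_4(2.1)
P(2.1) = -24.330820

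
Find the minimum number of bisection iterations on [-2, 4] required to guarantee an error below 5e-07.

We need (b-a)/2^n ≤ 5e-07
(4 - (-2))/2^n ≤ 5e-07
6/2^n ≤ 5e-07
2^n ≥ 12000000
n ≥ log₂(12000000) = 23.52
n ≥ 24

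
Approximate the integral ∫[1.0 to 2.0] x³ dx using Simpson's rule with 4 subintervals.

f(x) = x³
a = 1.0, b = 2.0, n = 4
h = (b - a)/n = 0.250000

Simpson's rule: (h/3)[f(x₀) + 4f(x₁) + 2f(x₂) + ... + f(xₙ)]

x_0 = 1.0000, f(x_0) = 1.000000, coefficient = 1
x_1 = 1.2500, f(x_1) = 1.953125, coefficient = 4
x_2 = 1.5000, f(x_2) = 3.375000, coefficient = 2
x_3 = 1.7500, f(x_3) = 5.359375, coefficient = 4
x_4 = 2.0000, f(x_4) = 8.000000, coefficient = 1

I ≈ (0.250000/3) × 45.000000 = 3.750000
Exact value: 3.750000
Error: 0.000000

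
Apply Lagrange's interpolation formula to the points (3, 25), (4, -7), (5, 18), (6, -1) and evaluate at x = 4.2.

Lagrange interpolation formula:
P(x) = Σ yᵢ × Lᵢ(x)
where Lᵢ(x) = Π_{j≠i} (x - xⱼ)/(xᵢ - xⱼ)

L_0(4.2) = (4.2 - 4)/(3 - 4) × (4.2 - 5)/(3 - 5) × (4.2 - 6)/(3 - 6) = -0.048000
L_1(4.2) = (4.2 - 3)/(4 - 3) × (4.2 - 5)/(4 - 5) × (4.2 - 6)/(4 - 6) = 0.864000
L_2(4.2) = (4.2 - 3)/(5 - 3) × (4.2 - 4)/(5 - 4) × (4.2 - 6)/(5 - 6) = 0.216000
L_3(4.2) = (4.2 - 3)/(6 - 3) × (4.2 - 4)/(6 - 4) × (4.2 - 5)/(6 - 5) = -0.032000

P(4.2) = 25×L_0(4.2) + (-7)×L_1(4.2) + 18×L_2(4.2) + (-1)×L_3(4.2)
P(4.2) = -3.328000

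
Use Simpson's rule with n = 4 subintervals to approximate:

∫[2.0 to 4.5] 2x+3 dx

f(x) = 2x+3
a = 2.0, b = 4.5, n = 4
h = (b - a)/n = 0.625000

Simpson's rule: (h/3)[f(x₀) + 4f(x₁) + 2f(x₂) + ... + f(xₙ)]

x_0 = 2.0000, f(x_0) = 7.000000, coefficient = 1
x_1 = 2.6250, f(x_1) = 8.250000, coefficient = 4
x_2 = 3.2500, f(x_2) = 9.500000, coefficient = 2
x_3 = 3.8750, f(x_3) = 10.750000, coefficient = 4
x_4 = 4.5000, f(x_4) = 12.000000, coefficient = 1

I ≈ (0.625000/3) × 114.000000 = 23.750000
Exact value: 23.750000
Error: 0.000000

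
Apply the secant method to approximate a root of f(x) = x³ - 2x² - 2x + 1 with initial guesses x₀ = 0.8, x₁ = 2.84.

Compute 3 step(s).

f(x) = x³ - 2x² - 2x + 1
x₀ = 0.8, x₁ = 2.84

Secant formula: x_{n+1} = x_n - f(x_n)(x_n - x_{n-1})/(f(x_n) - f(x_{n-1}))

Iteration 1:
  f(0.800000) = -1.368000
  f(2.840000) = 2.095104
  x_2 = 2.840000 - 2.095104×(2.840000 - 0.800000)/(2.095104 - (-1.368000))
       = 1.605844
Iteration 2:
  f(2.840000) = 2.095104
  f(1.605844) = -3.228112
  x_3 = 1.605844 - (-3.228112)×(1.605844 - 2.840000)/(-3.228112 - 2.095104)
       = 2.354262
Iteration 3:
  f(1.605844) = -3.228112
  f(2.354262) = -1.745007
  x_4 = 2.354262 - (-1.745007)×(2.354262 - 1.605844)/(-1.745007 - (-3.228112))
       = 3.234845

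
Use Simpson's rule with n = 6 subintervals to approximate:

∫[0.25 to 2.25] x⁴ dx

f(x) = x⁴
a = 0.25, b = 2.25, n = 6
h = (b - a)/n = 0.333333

Simpson's rule: (h/3)[f(x₀) + 4f(x₁) + 2f(x₂) + ... + f(xₙ)]

x_0 = 0.2500, f(x_0) = 0.003906, coefficient = 1
x_1 = 0.5833, f(x_1) = 0.115789, coefficient = 4
x_2 = 0.9167, f(x_2) = 0.706067, coefficient = 2
x_3 = 1.2500, f(x_3) = 2.441406, coefficient = 4
x_4 = 1.5833, f(x_4) = 6.284770, coefficient = 2
x_5 = 1.9167, f(x_5) = 13.495419, coefficient = 4
x_6 = 2.2500, f(x_6) = 25.628906, coefficient = 1

I ≈ (0.333333/3) × 103.824942 = 11.536105
Exact value: 11.532812
Error: 0.003292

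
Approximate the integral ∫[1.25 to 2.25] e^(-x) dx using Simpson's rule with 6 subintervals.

f(x) = e^(-x)
a = 1.25, b = 2.25, n = 6
h = (b - a)/n = 0.166667

Simpson's rule: (h/3)[f(x₀) + 4f(x₁) + 2f(x₂) + ... + f(xₙ)]

x_0 = 1.2500, f(x_0) = 0.286505, coefficient = 1
x_1 = 1.4167, f(x_1) = 0.242521, coefficient = 4
x_2 = 1.5833, f(x_2) = 0.205290, coefficient = 2
x_3 = 1.7500, f(x_3) = 0.173774, coefficient = 4
x_4 = 1.9167, f(x_4) = 0.147096, coefficient = 2
x_5 = 2.0833, f(x_5) = 0.124514, coefficient = 4
x_6 = 2.2500, f(x_6) = 0.105399, coefficient = 1

I ≈ (0.166667/3) × 3.259914 = 0.181106
Exact value: 0.181106
Error: 0.000001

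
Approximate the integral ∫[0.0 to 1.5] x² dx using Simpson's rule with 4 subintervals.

f(x) = x²
a = 0.0, b = 1.5, n = 4
h = (b - a)/n = 0.375000

Simpson's rule: (h/3)[f(x₀) + 4f(x₁) + 2f(x₂) + ... + f(xₙ)]

x_0 = 0.0000, f(x_0) = 0.000000, coefficient = 1
x_1 = 0.3750, f(x_1) = 0.140625, coefficient = 4
x_2 = 0.7500, f(x_2) = 0.562500, coefficient = 2
x_3 = 1.1250, f(x_3) = 1.265625, coefficient = 4
x_4 = 1.5000, f(x_4) = 2.250000, coefficient = 1

I ≈ (0.375000/3) × 9.000000 = 1.125000
Exact value: 1.125000
Error: 0.000000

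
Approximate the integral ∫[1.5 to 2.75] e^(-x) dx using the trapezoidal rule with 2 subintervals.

f(x) = e^(-x)
a = 1.5, b = 2.75, n = 2
h = (b - a)/n = 0.625000

Trapezoidal rule: (h/2)[f(x₀) + 2f(x₁) + 2f(x₂) + ... + f(xₙ)]

x_0 = 1.5000, f(x_0) = 0.223130, coefficient = 1
x_1 = 2.1250, f(x_1) = 0.119433, coefficient = 2
x_2 = 2.7500, f(x_2) = 0.063928, coefficient = 1

I ≈ (0.625000/2) × 0.525924 = 0.164351
Exact value: 0.159202
Error: 0.005149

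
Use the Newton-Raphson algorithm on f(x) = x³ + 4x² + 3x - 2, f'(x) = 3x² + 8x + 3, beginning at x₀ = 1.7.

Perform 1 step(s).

f(x) = x³ + 4x² + 3x - 2
f'(x) = 3x² + 8x + 3
x₀ = 1.7

Newton-Raphson formula: x_{n+1} = x_n - f(x_n)/f'(x_n)

Iteration 1:
  f(1.700000) = 19.573000
  f'(1.700000) = 25.270000
  x_1 = 1.700000 - 19.573000/25.270000 = 0.925445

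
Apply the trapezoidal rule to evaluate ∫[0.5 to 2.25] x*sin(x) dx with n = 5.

f(x) = x*sin(x)
a = 0.5, b = 2.25, n = 5
h = (b - a)/n = 0.350000

Trapezoidal rule: (h/2)[f(x₀) + 2f(x₁) + 2f(x₂) + ... + f(xₙ)]

x_0 = 0.5000, f(x_0) = 0.239713, coefficient = 1
x_1 = 0.8500, f(x_1) = 0.638588, coefficient = 2
x_2 = 1.2000, f(x_2) = 1.118447, coefficient = 2
x_3 = 1.5500, f(x_3) = 1.549665, coefficient = 2
x_4 = 1.9000, f(x_4) = 1.797970, coefficient = 2
x_5 = 2.2500, f(x_5) = 1.750665, coefficient = 1

I ≈ (0.350000/2) × 12.199718 = 2.134951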